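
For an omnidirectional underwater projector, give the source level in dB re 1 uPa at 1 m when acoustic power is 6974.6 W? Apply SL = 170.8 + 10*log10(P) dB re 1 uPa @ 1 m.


209.24 dB


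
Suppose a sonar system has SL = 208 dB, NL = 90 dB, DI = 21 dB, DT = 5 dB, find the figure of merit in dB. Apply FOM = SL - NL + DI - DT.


FOM = SL - NL + DI - DT = 208 - 90 + 21 - 5 = 134

134 dB


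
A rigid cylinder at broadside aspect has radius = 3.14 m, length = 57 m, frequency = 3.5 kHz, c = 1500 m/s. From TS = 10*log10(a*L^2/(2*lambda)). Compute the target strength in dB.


lambda = 1500/3500 = 0.42857 m
TS = 10*log10(3.14*57^2/(2*0.42857)) = 40.76

40.76 dB


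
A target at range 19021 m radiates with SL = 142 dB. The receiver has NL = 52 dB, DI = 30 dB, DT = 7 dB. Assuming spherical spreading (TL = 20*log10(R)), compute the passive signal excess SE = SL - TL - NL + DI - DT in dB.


Step 1: TL = 20*log10(19021) = 85.58 dB
Step 2: SE = 142 - 85.58 - 52 + 30 - 7 = 27.42

27.42 dB


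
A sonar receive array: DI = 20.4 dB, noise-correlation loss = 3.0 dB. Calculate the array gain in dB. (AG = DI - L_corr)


17.4 dB


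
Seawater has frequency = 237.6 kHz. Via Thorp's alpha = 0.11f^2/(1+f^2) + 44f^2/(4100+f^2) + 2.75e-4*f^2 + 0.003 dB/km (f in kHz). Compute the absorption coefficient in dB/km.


f^2 = 56453.76
alpha = 0.11*56453.76/(1+56453.76) + 44*56453.76/(4100+56453.76) + 2.75e-4*56453.76 + 0.003 = 56.659

56.659 dB/km


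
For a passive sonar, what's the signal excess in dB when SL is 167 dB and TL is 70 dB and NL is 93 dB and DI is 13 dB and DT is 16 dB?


SE = SL - TL - NL + DI - DT = 167 - 70 - 93 + 13 - 16 = 1

1 dB


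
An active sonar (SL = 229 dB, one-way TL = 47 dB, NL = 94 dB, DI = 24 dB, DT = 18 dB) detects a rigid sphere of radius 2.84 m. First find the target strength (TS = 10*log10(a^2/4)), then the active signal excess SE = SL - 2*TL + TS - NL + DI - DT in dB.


Step 1: TS = 10*log10(2.84^2/4) = 3.05 dB
Step 2: SE = SL - 2*TL + TS - NL + DI - DT = 229 - 2*47 + (3.05) - 94 + 24 - 18 = 50.05

50.05 dB


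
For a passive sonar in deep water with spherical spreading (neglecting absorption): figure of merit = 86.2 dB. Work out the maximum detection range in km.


At max range FOM = TL, so 20*log10(R) = 86.2
R = 10^(86.2/20) = 20417.38 m = 20.42 km

20.42 km


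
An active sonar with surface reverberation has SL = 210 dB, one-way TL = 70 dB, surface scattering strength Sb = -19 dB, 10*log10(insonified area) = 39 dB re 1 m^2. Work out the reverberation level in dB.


RL = SL - 2*TL + Sb + 10*log10(A) = 210 - 2*70 + (-19) + 39 = 90

90 dB


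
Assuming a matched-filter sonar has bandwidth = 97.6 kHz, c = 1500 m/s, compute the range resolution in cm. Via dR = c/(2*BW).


dR = c/(2*BW) = 1500 / (2 * 97.6e3) = 0.0077 m = 0.77 cm

0.77 cm


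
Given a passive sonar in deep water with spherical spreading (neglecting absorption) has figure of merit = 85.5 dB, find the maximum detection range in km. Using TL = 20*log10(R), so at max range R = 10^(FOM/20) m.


At max range FOM = TL, so 20*log10(R) = 85.5
R = 10^(85.5/20) = 18836.49 m = 18.84 km

18.84 km


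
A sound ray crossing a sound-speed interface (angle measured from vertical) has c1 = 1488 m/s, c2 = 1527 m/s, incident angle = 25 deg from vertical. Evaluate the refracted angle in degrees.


sin(theta2) = (c2/c1)*sin(theta1) = (1527/1488)*sin(25 deg) = 0.43369
theta2 = arcsin(0.43369) = 25.7

25.7 deg


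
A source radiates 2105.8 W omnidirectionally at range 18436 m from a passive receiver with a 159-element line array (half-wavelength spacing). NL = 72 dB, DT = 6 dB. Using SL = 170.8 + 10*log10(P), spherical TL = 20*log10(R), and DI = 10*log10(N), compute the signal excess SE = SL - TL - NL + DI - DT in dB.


62.73 dB


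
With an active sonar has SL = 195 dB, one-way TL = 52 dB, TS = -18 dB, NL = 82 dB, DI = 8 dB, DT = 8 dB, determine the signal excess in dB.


SE = SL - 2*TL + TS - NL + DI - DT = 195 - 2*52 + (-18) - 82 + 8 - 8 = -9

-9 dB


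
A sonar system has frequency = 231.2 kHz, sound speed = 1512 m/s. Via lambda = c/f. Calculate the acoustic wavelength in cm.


0.65 cm


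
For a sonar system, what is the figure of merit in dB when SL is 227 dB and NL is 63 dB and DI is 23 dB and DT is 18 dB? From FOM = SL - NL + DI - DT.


169 dB


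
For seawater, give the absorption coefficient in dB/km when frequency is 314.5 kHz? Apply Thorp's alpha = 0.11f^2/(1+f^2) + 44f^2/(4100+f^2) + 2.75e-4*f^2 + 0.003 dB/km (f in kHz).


f^2 = 98910.25
alpha = 0.11*98910.25/(1+98910.25) + 44*98910.25/(4100+98910.25) + 2.75e-4*98910.25 + 0.003 = 69.562

69.562 dB/km


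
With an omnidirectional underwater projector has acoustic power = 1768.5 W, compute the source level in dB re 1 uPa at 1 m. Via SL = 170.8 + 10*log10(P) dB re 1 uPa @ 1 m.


203.28 dB


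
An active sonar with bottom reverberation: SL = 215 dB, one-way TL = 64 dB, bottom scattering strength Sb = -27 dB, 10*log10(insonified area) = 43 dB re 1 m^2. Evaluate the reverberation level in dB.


RL = SL - 2*TL + Sb + 10*log10(A) = 215 - 2*64 + (-27) + 43 = 103

103 dB


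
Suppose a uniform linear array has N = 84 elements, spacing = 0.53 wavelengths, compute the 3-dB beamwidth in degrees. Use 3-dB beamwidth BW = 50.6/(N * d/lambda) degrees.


BW = 50.6 / (84 * 0.53) = 50.6 / 44.52 = 1.14

1.14 deg


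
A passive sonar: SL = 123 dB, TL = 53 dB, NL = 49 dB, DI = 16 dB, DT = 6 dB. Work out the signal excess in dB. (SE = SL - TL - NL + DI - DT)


SE = SL - TL - NL + DI - DT = 123 - 53 - 49 + 16 - 6 = 31

31 dB


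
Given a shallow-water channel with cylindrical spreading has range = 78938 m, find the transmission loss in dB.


48.97 dB


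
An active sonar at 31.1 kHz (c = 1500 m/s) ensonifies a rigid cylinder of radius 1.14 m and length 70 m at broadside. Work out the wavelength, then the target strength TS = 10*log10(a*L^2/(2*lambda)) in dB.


Step 1: lambda = c/f = 1500/31100 = 0.04823 m
Step 2: TS = 10*log10(a*L^2/(2*lambda)) = 10*log10(1.14*70^2/(2*0.04823)) = 47.63

47.63 dB


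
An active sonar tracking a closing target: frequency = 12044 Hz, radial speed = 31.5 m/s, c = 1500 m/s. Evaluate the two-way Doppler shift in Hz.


505.85 Hz


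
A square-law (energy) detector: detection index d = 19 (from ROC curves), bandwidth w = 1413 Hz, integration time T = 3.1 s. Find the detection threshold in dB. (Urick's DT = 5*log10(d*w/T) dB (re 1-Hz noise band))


DT = 5*log10(d*w/T) = 5*log10(19 * 1413 / 3.1) = 5*log10(8660.32) = 19.69

19.69 dB


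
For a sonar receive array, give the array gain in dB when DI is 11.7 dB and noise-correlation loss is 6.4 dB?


5.3 dB


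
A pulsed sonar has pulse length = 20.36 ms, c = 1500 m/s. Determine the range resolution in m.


15.27 m


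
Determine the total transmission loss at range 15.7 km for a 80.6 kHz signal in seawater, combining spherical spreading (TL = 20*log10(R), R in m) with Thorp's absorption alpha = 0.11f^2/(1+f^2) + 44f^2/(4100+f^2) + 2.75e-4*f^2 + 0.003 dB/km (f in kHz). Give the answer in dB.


Step 1 (Thorp): alpha = 0.11*6496.36/(1+6496.36) + 44*6496.36/(4100+6496.36) + 2.75e-4*6496.36 + 0.003 = 28.8748 dB/km
Step 2: TL_spread = 20*log10(15700) = 83.92 dB
Step 3: TL_abs = alpha*R = 28.8748 * 15.7 = 453.33 dB
Step 4: TL_total = 83.92 + 453.33 = 537.25

537.25 dB


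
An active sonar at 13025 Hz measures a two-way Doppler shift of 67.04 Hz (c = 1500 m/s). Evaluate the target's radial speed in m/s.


3.86 m/s


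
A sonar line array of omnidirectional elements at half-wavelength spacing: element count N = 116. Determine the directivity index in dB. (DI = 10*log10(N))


DI = 10*log10(116) = 20.64

20.64 dB


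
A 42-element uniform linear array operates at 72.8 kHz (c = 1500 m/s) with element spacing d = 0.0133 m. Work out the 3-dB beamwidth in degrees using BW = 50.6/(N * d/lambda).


1.87 deg


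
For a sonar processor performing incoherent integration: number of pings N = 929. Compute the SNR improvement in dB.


14.84 dB


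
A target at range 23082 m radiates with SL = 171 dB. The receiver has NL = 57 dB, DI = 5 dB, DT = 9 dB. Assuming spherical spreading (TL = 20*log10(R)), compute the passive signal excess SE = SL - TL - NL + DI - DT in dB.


22.73 dB


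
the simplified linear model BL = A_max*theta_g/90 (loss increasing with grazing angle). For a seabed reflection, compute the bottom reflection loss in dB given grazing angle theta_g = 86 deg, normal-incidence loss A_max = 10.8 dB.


10.32 dB


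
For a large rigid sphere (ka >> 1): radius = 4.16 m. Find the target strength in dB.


6.36 dB


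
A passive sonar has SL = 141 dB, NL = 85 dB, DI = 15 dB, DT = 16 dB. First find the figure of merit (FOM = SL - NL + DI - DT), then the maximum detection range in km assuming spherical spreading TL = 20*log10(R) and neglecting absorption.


Step 1: FOM = SL - NL + DI - DT = 141 - 85 + 15 - 16 = 55 dB
Step 2: at max range FOM = TL = 20*log10(R), so R = 10^(55/20) = 562.34 m = 0.56 km

0.56 km


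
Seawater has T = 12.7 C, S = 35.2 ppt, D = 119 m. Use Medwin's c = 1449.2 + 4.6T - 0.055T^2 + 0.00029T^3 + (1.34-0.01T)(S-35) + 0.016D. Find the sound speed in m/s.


c = 1449.2 + 4.6*12.7 - 0.055*12.7^2 + 0.00029*12.7^3 + (1.34 - 0.01*12.7)*(35.2 - 35) + 0.016*119 = 1501.49

1501.49 m/s


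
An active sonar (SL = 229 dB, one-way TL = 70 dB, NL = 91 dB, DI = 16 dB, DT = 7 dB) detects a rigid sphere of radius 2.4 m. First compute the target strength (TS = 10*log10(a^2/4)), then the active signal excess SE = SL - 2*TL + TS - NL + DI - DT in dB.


Step 1: TS = 10*log10(2.4^2/4) = 1.58 dB
Step 2: SE = SL - 2*TL + TS - NL + DI - DT = 229 - 2*70 + (1.58) - 91 + 16 - 7 = 8.58

8.58 dB


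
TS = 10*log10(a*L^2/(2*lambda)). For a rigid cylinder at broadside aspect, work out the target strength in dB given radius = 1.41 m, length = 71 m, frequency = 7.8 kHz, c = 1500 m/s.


lambda = 1500/7800 = 0.19231 m
TS = 10*log10(1.41*71^2/(2*0.19231)) = 42.67

42.67 dB


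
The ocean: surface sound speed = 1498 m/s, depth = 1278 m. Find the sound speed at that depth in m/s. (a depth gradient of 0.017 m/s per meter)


1519.726 m/s


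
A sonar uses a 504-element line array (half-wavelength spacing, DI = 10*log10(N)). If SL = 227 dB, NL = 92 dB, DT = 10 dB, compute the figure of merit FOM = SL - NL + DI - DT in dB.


Step 1: DI = 10*log10(504) = 27.02 dB
Step 2: FOM = SL - NL + DI - DT = 227 - 92 + 27.02 - 10 = 152.02

152.02 dB


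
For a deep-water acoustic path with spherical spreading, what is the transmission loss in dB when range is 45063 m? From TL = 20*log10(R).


TL = 20*log10(45063) = 93.08

93.08 dB


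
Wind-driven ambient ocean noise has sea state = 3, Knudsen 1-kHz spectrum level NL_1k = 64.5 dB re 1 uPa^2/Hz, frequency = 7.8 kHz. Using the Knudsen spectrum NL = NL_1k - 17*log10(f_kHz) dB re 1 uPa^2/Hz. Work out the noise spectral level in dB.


NL = NL_1k - 17*log10(f_kHz) = 64.5 - 17*log10(7.8) = 64.5 - (15.17) = 49.33

49.33 dB


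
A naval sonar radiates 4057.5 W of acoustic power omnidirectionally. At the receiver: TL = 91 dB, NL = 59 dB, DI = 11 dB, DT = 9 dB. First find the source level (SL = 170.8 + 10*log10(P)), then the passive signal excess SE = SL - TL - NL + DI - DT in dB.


Step 1: SL = 170.8 + 10*log10(4057.5) = 206.88 dB
Step 2: SE = SL - TL - NL + DI - DT = 206.88 - 91 - 59 + 11 - 9 = 58.88

58.88 dB


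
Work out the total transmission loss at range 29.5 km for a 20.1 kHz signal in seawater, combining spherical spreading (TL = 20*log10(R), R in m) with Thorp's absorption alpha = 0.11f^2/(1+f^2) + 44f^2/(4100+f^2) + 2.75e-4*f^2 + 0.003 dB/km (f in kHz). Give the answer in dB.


Step 1 (Thorp): alpha = 0.11*404.01/(1+404.01) + 44*404.01/(4100+404.01) + 2.75e-4*404.01 + 0.003 = 4.1706 dB/km
Step 2: TL_spread = 20*log10(29500) = 89.4 dB
Step 3: TL_abs = alpha*R = 4.1706 * 29.5 = 123.03 dB
Step 4: TL_total = 89.4 + 123.03 = 212.43

212.43 dB


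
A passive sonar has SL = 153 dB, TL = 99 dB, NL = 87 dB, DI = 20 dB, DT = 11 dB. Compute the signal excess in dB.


SE = SL - TL - NL + DI - DT = 153 - 99 - 87 + 20 - 11 = -24

-24 dB


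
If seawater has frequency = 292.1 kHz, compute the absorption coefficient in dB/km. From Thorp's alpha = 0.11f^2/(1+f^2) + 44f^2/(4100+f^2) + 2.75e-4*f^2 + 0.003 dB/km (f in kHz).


f^2 = 85322.41
alpha = 0.11*85322.41/(1+85322.41) + 44*85322.41/(4100+85322.41) + 2.75e-4*85322.41 + 0.003 = 65.559

65.559 dB/km


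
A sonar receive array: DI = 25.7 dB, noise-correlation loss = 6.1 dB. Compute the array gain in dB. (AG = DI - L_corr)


AG = DI - L_corr = 25.7 - 6.1 = 19.6

19.6 dB


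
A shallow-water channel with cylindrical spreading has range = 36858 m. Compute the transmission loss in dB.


TL = 10*log10(36858) = 45.67

45.67 dB


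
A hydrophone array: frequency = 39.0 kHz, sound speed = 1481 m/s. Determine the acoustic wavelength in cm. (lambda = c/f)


lambda = c/f = 1481 / 39000 = 0.038 m = 3.8 cm

3.8 cm


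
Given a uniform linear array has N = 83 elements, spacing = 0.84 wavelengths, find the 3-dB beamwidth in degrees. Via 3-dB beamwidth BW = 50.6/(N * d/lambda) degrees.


BW = 50.6 / (83 * 0.84) = 50.6 / 69.72 = 0.73

0.73 deg


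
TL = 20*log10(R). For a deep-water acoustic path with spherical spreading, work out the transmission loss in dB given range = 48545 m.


93.72 dB


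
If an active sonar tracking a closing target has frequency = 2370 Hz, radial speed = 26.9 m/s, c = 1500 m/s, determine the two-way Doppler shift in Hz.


fd = 2*f*v/c = 2 * 2370 * 26.9 / 1500 = 85.0

85.0 Hz


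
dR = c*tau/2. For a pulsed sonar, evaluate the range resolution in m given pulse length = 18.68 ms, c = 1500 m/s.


dR = c*tau/2 = 1500 * 18.68e-3 / 2 = 14.01

14.01 m


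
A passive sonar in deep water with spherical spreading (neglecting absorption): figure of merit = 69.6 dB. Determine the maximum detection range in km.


3.02 km


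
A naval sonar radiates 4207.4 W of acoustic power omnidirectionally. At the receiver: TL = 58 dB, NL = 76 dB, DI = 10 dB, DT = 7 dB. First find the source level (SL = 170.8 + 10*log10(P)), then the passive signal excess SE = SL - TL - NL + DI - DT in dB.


Step 1: SL = 170.8 + 10*log10(4207.4) = 207.04 dB
Step 2: SE = SL - TL - NL + DI - DT = 207.04 - 58 - 76 + 10 - 7 = 76.04

76.04 dB


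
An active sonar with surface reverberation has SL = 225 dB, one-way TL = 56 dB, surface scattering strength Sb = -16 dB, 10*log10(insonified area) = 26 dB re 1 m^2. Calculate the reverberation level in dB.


123 dB


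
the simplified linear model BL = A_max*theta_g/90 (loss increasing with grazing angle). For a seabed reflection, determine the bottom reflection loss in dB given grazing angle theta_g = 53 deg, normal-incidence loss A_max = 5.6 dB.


3.3 dB


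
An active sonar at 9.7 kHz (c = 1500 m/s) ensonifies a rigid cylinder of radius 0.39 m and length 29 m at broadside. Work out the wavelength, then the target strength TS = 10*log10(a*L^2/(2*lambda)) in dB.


Step 1: lambda = c/f = 1500/9700 = 0.15464 m
Step 2: TS = 10*log10(a*L^2/(2*lambda)) = 10*log10(0.39*29^2/(2*0.15464)) = 30.26

30.26 dB


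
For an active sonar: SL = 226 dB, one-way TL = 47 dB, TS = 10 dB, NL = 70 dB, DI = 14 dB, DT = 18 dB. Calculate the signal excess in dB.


SE = SL - 2*TL + TS - NL + DI - DT = 226 - 2*47 + (10) - 70 + 14 - 18 = 68

68 dB


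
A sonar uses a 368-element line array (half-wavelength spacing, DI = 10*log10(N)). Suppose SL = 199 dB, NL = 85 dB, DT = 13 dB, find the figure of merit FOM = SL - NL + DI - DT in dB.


Step 1: DI = 10*log10(368) = 25.66 dB
Step 2: FOM = SL - NL + DI - DT = 199 - 85 + 25.66 - 13 = 126.66

126.66 dB


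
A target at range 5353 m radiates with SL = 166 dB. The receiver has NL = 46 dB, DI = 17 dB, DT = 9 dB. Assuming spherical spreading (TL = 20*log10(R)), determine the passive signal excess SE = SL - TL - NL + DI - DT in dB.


Step 1: TL = 20*log10(5353) = 74.57 dB
Step 2: SE = 166 - 74.57 - 46 + 17 - 9 = 53.43

53.43 dB


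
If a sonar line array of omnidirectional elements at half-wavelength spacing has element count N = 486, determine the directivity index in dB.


DI = 10*log10(486) = 26.87

26.87 dB


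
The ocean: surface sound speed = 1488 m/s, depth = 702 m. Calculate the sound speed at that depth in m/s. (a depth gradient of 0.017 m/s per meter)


1499.934 m/s


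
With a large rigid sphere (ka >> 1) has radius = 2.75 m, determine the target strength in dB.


TS = 10*log10(2.75^2 / 4) = 10*log10(1.890625) = 2.77

2.77 dB


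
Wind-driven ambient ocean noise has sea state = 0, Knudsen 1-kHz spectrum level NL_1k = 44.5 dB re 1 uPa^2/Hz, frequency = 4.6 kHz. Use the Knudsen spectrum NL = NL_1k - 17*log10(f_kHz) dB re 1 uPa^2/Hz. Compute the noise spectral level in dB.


NL = NL_1k - 17*log10(f_kHz) = 44.5 - 17*log10(4.6) = 44.5 - (11.27) = 33.23

33.23 dB


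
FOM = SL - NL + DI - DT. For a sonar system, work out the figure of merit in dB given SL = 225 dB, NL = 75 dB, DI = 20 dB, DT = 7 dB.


FOM = SL - NL + DI - DT = 225 - 75 + 20 - 7 = 163

163 dB


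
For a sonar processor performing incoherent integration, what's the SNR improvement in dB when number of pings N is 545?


Gain = 5*log10(545) = 13.68

13.68 dB


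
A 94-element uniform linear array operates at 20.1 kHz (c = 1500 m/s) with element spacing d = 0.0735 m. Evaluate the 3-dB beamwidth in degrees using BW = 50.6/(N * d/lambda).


Step 1: lambda = 1500/20100 = 0.07463 m
Step 2: d/lambda = 0.0735/0.07463 = 0.9849
Step 3: BW = 50.6/(N * d/lambda) = 50.6/(94 * 0.9849) = 0.55

0.55 deg


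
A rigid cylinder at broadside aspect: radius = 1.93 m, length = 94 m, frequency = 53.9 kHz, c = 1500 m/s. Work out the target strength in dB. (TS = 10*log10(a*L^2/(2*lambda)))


lambda = 1500/53900 = 0.02783 m
TS = 10*log10(1.93*94^2/(2*0.02783)) = 54.86

54.86 dB


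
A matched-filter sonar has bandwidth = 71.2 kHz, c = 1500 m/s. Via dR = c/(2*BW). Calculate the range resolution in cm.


dR = c/(2*BW) = 1500 / (2 * 71.2e3) = 0.0105 m = 1.05 cm

1.05 cm


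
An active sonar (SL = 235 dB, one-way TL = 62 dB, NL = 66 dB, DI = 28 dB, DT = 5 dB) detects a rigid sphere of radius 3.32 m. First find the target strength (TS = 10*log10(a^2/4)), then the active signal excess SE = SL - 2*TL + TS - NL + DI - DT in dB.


Step 1: TS = 10*log10(3.32^2/4) = 4.4 dB
Step 2: SE = SL - 2*TL + TS - NL + DI - DT = 235 - 2*62 + (4.4) - 66 + 28 - 5 = 72.4

72.4 dB


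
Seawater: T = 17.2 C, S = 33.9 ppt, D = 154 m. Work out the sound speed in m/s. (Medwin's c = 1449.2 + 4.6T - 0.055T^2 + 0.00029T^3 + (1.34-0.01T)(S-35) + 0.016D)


c = 1449.2 + 4.6*17.2 - 0.055*17.2^2 + 0.00029*17.2^3 + (1.34 - 0.01*17.2)*(33.9 - 35) + 0.016*154 = 1514.7

1514.7 m/s


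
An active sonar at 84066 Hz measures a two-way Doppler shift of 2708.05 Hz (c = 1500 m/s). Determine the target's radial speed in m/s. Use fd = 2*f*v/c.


From fd = 2*f*v/c, v = c*fd/(2*f) = 1500 * 2708.05 / (2*84066) = 24.16

24.16 m/s


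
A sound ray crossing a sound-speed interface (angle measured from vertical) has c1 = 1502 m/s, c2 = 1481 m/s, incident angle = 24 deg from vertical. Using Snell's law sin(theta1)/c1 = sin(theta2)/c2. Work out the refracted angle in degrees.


23.64 deg


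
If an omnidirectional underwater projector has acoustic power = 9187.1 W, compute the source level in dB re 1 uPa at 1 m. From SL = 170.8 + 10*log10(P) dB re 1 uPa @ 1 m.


SL = 170.8 + 10*log10(9187.1) = 170.8 + 39.63 = 210.43

210.43 dB


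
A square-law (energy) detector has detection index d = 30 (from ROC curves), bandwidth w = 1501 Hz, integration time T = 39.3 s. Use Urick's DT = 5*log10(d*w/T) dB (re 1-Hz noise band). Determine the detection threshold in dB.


DT = 5*log10(d*w/T) = 5*log10(30 * 1501 / 39.3) = 5*log10(1145.8) = 15.3

15.3 dB


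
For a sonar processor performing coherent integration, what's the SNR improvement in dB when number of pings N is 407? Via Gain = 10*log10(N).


Gain = 10*log10(407) = 26.1

26.1 dB


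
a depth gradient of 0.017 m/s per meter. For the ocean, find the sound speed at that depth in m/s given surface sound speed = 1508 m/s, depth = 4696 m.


c = 1508 + 0.017 * 4696 = 1587.832

1587.832 m/s


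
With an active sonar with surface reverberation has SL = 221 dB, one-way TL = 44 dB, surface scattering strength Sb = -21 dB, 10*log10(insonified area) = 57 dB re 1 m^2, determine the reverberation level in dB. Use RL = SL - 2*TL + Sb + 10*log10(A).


169 dB


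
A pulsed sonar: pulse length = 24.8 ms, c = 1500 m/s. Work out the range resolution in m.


18.6 m


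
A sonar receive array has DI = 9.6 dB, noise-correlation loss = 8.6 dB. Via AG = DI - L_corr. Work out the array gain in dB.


1.0 dB


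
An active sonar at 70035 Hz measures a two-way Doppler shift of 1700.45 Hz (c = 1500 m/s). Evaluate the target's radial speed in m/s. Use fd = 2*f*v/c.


18.21 m/s


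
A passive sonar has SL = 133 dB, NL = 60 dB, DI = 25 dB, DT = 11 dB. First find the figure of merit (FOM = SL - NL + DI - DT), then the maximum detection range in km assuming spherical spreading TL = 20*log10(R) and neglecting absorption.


Step 1: FOM = SL - NL + DI - DT = 133 - 60 + 25 - 11 = 87 dB
Step 2: at max range FOM = TL = 20*log10(R), so R = 10^(87/20) = 22387.21 m = 22.39 km

22.39 km


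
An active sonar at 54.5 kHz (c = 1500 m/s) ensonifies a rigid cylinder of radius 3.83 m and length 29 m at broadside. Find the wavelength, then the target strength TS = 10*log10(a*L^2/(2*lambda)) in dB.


Step 1: lambda = c/f = 1500/54500 = 0.02752 m
Step 2: TS = 10*log10(a*L^2/(2*lambda)) = 10*log10(3.83*29^2/(2*0.02752)) = 47.67

47.67 dB


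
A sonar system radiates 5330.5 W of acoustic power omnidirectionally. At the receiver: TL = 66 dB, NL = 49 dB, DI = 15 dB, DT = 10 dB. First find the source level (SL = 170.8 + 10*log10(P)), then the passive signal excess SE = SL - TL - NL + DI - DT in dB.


Step 1: SL = 170.8 + 10*log10(5330.5) = 208.07 dB
Step 2: SE = SL - TL - NL + DI - DT = 208.07 - 66 - 49 + 15 - 10 = 98.07

98.07 dB


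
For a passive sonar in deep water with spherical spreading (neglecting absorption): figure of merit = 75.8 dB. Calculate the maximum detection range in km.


At max range FOM = TL, so 20*log10(R) = 75.8
R = 10^(75.8/20) = 6165.95 m = 6.17 km

6.17 km


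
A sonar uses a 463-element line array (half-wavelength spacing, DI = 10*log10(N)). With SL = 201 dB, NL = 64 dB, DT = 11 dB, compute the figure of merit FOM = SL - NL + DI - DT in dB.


Step 1: DI = 10*log10(463) = 26.66 dB
Step 2: FOM = SL - NL + DI - DT = 201 - 64 + 26.66 - 11 = 152.66

152.66 dB


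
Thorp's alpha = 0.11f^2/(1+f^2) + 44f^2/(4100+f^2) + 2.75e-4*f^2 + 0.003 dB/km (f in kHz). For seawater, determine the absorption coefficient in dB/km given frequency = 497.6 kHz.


f^2 = 247605.76
alpha = 0.11*247605.76/(1+247605.76) + 44*247605.76/(4100+247605.76) + 2.75e-4*247605.76 + 0.003 = 111.488

111.488 dB/km


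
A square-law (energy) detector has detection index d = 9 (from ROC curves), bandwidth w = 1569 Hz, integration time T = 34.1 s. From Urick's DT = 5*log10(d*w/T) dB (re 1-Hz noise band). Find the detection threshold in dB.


DT = 5*log10(d*w/T) = 5*log10(9 * 1569 / 34.1) = 5*log10(414.11) = 13.09

13.09 dB


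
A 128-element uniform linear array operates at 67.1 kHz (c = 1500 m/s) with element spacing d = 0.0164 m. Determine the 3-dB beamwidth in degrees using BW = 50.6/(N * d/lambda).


Step 1: lambda = 1500/67100 = 0.02235 m
Step 2: d/lambda = 0.0164/0.02235 = 0.7338
Step 3: BW = 50.6/(N * d/lambda) = 50.6/(128 * 0.7338) = 0.54

0.54 deg


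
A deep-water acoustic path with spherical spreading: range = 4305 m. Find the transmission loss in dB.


TL = 20*log10(4305) = 72.68

72.68 dB


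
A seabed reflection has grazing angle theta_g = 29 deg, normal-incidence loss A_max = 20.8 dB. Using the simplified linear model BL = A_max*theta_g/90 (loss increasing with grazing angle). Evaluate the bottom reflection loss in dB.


BL = A_max * theta_g / 90 = 20.8 * 29 / 90 = 6.7

6.7 dB


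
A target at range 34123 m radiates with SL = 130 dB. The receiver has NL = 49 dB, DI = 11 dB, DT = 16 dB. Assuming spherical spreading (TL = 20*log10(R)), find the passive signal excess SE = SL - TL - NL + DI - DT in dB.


Step 1: TL = 20*log10(34123) = 90.66 dB
Step 2: SE = 130 - 90.66 - 49 + 11 - 16 = -14.66

-14.66 dB


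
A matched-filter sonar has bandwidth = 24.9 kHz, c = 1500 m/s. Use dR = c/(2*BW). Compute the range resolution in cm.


dR = c/(2*BW) = 1500 / (2 * 24.9e3) = 0.0301 m = 3.01 cm

3.01 cm


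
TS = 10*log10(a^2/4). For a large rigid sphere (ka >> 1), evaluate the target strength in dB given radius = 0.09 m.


TS = 10*log10(0.09^2 / 4) = 10*log10(0.002025) = -26.94

-26.94 dB


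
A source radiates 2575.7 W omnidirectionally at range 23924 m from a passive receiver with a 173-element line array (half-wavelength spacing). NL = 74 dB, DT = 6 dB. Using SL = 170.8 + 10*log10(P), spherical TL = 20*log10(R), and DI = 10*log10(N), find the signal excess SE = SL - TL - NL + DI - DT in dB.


Step 1: SL = 170.8 + 10*log10(2575.7) = 204.91 dB
Step 2: TL = 20*log10(23924) = 87.58 dB
Step 3: DI = 10*log10(173) = 22.38 dB
Step 4: SE = SL - TL - NL + DI - DT = 204.91 - 87.58 - 74 + 22.38 - 6 = 59.71

59.71 dB


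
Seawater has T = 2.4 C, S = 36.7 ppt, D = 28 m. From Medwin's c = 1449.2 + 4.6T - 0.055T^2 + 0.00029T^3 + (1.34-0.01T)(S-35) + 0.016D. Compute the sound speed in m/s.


c = 1449.2 + 4.6*2.4 - 0.055*2.4^2 + 0.00029*2.4^3 + (1.34 - 0.01*2.4)*(36.7 - 35) + 0.016*28 = 1462.61

1462.61 m/s


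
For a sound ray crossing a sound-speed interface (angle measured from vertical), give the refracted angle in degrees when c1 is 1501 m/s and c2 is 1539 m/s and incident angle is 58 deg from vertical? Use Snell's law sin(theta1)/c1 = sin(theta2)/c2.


sin(theta2) = (c2/c1)*sin(theta1) = (1539/1501)*sin(58 deg) = 0.86952
theta2 = arcsin(0.86952) = 60.4

60.4 deg


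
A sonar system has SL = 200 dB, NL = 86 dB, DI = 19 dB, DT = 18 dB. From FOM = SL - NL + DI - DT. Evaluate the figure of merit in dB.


115 dB


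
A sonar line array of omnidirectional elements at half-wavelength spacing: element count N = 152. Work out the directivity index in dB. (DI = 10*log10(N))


DI = 10*log10(152) = 21.82

21.82 dB


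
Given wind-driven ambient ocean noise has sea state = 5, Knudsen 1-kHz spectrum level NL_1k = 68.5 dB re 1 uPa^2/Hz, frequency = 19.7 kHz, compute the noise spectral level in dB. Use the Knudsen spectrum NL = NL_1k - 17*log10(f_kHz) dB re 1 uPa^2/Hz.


NL = NL_1k - 17*log10(f_kHz) = 68.5 - 17*log10(19.7) = 68.5 - (22.01) = 46.49

46.49 dB


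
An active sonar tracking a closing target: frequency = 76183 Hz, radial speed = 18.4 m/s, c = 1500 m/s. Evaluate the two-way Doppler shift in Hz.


fd = 2*f*v/c = 2 * 76183 * 18.4 / 1500 = 1869.02

1869.02 Hz


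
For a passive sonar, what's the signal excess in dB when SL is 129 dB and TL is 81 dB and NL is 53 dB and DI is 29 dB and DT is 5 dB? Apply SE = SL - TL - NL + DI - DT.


SE = SL - TL - NL + DI - DT = 129 - 81 - 53 + 29 - 5 = 19

19 dB


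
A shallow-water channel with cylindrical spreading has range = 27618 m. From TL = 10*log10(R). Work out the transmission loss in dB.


44.41 dB


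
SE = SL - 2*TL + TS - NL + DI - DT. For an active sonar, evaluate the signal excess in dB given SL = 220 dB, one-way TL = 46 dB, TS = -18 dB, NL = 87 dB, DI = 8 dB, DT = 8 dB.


SE = SL - 2*TL + TS - NL + DI - DT = 220 - 2*46 + (-18) - 87 + 8 - 8 = 23

23 dB


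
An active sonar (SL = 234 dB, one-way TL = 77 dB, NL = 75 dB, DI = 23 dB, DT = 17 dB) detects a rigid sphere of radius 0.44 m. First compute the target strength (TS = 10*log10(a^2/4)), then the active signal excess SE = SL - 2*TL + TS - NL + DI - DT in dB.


Step 1: TS = 10*log10(0.44^2/4) = -13.15 dB
Step 2: SE = SL - 2*TL + TS - NL + DI - DT = 234 - 2*77 + (-13.15) - 75 + 23 - 17 = -2.15

-2.15 dB


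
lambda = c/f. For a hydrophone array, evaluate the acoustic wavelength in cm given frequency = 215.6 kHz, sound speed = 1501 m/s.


lambda = c/f = 1501 / 215600 = 0.007 m = 0.7 cm

0.7 cm


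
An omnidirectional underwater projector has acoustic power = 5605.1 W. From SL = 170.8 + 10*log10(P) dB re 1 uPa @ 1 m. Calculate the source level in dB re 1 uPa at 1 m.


SL = 170.8 + 10*log10(5605.1) = 170.8 + 37.49 = 208.29

208.29 dB


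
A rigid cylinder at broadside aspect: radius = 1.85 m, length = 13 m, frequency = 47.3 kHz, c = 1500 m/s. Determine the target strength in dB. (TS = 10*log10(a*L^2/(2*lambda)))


lambda = 1500/47300 = 0.03171 m
TS = 10*log10(1.85*13^2/(2*0.03171)) = 36.93

36.93 dB


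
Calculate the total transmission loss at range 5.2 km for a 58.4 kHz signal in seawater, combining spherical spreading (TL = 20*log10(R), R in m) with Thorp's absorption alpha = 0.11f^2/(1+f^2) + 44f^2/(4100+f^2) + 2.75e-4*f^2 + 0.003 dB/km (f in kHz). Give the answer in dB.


Step 1 (Thorp): alpha = 0.11*3410.56/(1+3410.56) + 44*3410.56/(4100+3410.56) + 2.75e-4*3410.56 + 0.003 = 21.0314 dB/km
Step 2: TL_spread = 20*log10(5200) = 74.32 dB
Step 3: TL_abs = alpha*R = 21.0314 * 5.2 = 109.36 dB
Step 4: TL_total = 74.32 + 109.36 = 183.68

183.68 dB


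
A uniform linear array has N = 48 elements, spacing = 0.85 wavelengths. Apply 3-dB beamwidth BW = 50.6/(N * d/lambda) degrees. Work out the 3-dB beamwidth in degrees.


BW = 50.6 / (48 * 0.85) = 50.6 / 40.8 = 1.24

1.24 deg


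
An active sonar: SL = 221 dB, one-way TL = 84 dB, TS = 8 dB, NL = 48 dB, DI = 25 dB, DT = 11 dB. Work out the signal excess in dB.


SE = SL - 2*TL + TS - NL + DI - DT = 221 - 2*84 + (8) - 48 + 25 - 11 = 27

27 dB


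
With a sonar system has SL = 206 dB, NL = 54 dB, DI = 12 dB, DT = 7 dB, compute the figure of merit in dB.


FOM = SL - NL + DI - DT = 206 - 54 + 12 - 7 = 157

157 dB


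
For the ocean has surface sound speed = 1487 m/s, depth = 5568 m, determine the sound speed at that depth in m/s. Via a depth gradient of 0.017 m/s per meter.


1581.656 m/s


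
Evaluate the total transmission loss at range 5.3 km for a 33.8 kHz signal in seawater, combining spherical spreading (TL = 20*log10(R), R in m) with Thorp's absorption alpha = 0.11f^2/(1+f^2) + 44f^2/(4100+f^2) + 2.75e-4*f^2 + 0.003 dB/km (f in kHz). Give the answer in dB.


Step 1 (Thorp): alpha = 0.11*1142.44/(1+1142.44) + 44*1142.44/(4100+1142.44) + 2.75e-4*1142.44 + 0.003 = 10.0156 dB/km
Step 2: TL_spread = 20*log10(5300) = 74.49 dB
Step 3: TL_abs = alpha*R = 10.0156 * 5.3 = 53.08 dB
Step 4: TL_total = 74.49 + 53.08 = 127.57

127.57 dB


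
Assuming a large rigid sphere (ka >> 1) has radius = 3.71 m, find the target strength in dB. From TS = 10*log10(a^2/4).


5.37 dB


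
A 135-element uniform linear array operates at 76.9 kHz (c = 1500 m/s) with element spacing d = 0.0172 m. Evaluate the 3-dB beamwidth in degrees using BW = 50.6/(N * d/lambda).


0.43 deg


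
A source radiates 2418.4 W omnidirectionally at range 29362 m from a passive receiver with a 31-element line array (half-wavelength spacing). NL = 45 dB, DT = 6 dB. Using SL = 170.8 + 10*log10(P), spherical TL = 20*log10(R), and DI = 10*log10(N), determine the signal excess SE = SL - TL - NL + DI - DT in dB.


79.19 dB


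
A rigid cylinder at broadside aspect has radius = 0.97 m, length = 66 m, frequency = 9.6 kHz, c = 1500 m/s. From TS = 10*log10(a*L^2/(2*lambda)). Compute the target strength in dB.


41.31 dB


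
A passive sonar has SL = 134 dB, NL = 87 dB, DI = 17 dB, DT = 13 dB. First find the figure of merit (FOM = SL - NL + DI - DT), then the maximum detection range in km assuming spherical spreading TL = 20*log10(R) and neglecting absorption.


Step 1: FOM = SL - NL + DI - DT = 134 - 87 + 17 - 13 = 51 dB
Step 2: at max range FOM = TL = 20*log10(R), so R = 10^(51/20) = 354.81 m = 0.35 km

0.35 km


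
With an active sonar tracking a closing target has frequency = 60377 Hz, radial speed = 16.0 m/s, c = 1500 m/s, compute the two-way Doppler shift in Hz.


fd = 2*f*v/c = 2 * 60377 * 16.0 / 1500 = 1288.04

1288.04 Hz


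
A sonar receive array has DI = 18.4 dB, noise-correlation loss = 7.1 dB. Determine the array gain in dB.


AG = DI - L_corr = 18.4 - 7.1 = 11.3

11.3 dB


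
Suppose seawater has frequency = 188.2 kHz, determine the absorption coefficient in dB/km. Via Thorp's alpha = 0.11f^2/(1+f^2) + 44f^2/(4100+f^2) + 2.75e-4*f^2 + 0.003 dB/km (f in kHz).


49.288 dB/km


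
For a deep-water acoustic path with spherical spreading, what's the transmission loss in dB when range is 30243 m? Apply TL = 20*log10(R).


89.61 dB


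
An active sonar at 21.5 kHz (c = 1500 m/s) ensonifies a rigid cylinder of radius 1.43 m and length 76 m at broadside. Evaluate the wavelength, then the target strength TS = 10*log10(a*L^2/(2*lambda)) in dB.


Step 1: lambda = c/f = 1500/21500 = 0.06977 m
Step 2: TS = 10*log10(a*L^2/(2*lambda)) = 10*log10(1.43*76^2/(2*0.06977)) = 47.72

47.72 dB


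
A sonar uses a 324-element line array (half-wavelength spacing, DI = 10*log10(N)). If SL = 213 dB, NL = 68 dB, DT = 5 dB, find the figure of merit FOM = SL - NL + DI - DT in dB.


165.11 dB


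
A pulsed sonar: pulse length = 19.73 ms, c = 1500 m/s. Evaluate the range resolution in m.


dR = c*tau/2 = 1500 * 19.73e-3 / 2 = 14.7975

14.7975 m


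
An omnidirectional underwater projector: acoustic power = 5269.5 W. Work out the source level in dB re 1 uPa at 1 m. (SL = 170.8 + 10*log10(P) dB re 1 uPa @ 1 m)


208.02 dB


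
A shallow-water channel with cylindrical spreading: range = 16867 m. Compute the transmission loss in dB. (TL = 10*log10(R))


TL = 10*log10(16867) = 42.27

42.27 dB


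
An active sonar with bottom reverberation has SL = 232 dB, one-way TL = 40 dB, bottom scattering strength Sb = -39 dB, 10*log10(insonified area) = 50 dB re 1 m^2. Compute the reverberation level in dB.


163 dB


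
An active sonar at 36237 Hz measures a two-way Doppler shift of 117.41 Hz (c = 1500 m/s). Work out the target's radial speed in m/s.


2.43 m/s


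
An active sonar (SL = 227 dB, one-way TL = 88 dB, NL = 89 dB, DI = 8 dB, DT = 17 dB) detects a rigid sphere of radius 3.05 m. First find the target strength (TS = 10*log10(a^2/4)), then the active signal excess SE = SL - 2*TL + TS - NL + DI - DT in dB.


Step 1: TS = 10*log10(3.05^2/4) = 3.67 dB
Step 2: SE = SL - 2*TL + TS - NL + DI - DT = 227 - 2*88 + (3.67) - 89 + 8 - 17 = -43.33

-43.33 dB


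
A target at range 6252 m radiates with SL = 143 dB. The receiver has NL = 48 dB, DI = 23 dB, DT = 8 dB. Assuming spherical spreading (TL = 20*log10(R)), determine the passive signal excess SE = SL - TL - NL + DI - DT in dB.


Step 1: TL = 20*log10(6252) = 75.92 dB
Step 2: SE = 143 - 75.92 - 48 + 23 - 8 = 34.08

34.08 dB


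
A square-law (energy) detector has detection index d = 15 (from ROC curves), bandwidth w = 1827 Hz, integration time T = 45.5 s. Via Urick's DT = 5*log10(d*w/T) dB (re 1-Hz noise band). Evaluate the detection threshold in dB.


DT = 5*log10(d*w/T) = 5*log10(15 * 1827 / 45.5) = 5*log10(602.31) = 13.9

13.9 dB


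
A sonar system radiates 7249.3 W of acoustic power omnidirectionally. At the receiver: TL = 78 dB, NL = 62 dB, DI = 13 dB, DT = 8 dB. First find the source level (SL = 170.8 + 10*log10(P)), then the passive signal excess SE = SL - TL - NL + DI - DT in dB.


Step 1: SL = 170.8 + 10*log10(7249.3) = 209.4 dB
Step 2: SE = SL - TL - NL + DI - DT = 209.4 - 78 - 62 + 13 - 8 = 74.4

74.4 dB


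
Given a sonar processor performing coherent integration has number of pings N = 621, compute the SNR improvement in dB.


Gain = 10*log10(621) = 27.93

27.93 dB


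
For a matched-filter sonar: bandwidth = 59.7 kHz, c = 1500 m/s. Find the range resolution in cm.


1.26 cm


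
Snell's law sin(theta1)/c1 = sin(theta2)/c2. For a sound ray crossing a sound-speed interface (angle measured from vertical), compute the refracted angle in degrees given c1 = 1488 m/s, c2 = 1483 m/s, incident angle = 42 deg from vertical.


sin(theta2) = (c2/c1)*sin(theta1) = (1483/1488)*sin(42 deg) = 0.66688
theta2 = arcsin(0.66688) = 41.83

41.83 deg


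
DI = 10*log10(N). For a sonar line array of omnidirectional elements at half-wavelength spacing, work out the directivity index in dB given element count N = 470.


DI = 10*log10(470) = 26.72

26.72 dB


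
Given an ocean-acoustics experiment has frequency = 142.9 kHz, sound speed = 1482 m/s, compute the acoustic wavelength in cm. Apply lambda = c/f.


lambda = c/f = 1482 / 142900 = 0.0104 m = 1.04 cm

1.04 cm


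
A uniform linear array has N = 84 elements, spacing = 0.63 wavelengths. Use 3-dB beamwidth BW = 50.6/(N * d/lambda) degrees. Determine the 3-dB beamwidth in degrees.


0.96 deg


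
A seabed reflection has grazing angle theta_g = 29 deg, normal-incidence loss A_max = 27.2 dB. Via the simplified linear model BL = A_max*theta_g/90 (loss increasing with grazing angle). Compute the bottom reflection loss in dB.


BL = A_max * theta_g / 90 = 27.2 * 29 / 90 = 8.76

8.76 dB


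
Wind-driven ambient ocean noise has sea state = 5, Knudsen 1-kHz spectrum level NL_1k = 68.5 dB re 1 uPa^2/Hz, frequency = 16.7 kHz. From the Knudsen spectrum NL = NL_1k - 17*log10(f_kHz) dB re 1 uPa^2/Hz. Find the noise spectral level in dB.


NL = NL_1k - 17*log10(f_kHz) = 68.5 - 17*log10(16.7) = 68.5 - (20.79) = 47.71

47.71 dB


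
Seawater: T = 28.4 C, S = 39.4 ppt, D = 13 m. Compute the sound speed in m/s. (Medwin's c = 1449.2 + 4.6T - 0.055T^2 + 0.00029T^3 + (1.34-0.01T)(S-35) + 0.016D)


c = 1449.2 + 4.6*28.4 - 0.055*28.4^2 + 0.00029*28.4^3 + (1.34 - 0.01*28.4)*(39.4 - 35) + 0.016*13 = 1546.98

1546.98 m/s


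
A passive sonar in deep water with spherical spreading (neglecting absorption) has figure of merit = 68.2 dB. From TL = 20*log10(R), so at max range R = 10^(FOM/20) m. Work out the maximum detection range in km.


2.57 km


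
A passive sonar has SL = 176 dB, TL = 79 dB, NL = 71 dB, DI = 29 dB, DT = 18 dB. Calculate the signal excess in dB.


SE = SL - TL - NL + DI - DT = 176 - 79 - 71 + 29 - 18 = 37

37 dB


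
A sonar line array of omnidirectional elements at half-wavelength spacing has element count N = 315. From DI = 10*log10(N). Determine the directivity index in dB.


DI = 10*log10(315) = 24.98

24.98 dB


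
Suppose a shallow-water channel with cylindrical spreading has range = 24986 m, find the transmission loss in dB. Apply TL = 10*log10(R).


TL = 10*log10(24986) = 43.98

43.98 dB


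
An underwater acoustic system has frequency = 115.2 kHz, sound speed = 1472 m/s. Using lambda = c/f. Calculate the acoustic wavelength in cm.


lambda = c/f = 1472 / 115200 = 0.0128 m = 1.28 cm

1.28 cm


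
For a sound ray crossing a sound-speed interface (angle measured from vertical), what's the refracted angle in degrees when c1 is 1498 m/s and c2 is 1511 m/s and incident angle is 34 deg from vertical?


34.34 deg


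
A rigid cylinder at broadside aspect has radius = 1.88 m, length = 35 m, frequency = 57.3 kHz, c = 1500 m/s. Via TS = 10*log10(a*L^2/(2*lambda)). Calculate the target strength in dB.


lambda = 1500/57300 = 0.02618 m
TS = 10*log10(1.88*35^2/(2*0.02618)) = 46.43

46.43 dB


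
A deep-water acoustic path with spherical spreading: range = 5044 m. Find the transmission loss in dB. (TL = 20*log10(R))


TL = 20*log10(5044) = 74.06

74.06 dB
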